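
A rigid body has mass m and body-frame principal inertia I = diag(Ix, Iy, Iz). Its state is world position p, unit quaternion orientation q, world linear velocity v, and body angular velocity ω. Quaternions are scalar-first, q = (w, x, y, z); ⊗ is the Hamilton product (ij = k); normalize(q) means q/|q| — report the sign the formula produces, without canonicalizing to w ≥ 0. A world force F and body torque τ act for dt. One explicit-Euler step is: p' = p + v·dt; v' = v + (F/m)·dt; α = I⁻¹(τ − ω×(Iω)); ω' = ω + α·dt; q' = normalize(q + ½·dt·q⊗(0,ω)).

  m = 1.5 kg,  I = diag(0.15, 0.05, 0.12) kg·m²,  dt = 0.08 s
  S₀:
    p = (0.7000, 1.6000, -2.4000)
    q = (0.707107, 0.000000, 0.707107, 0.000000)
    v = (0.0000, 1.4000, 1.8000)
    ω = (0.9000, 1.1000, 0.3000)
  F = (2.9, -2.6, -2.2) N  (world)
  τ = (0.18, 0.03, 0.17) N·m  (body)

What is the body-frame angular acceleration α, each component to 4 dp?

α = (1.0460, 0.4380, 2.2417)

gyro term ω×Iω = (0.0231, 0.0081, -0.0990)
α = I⁻¹(τ − ω×Iω) = (1.0460, 0.4380, 2.2417)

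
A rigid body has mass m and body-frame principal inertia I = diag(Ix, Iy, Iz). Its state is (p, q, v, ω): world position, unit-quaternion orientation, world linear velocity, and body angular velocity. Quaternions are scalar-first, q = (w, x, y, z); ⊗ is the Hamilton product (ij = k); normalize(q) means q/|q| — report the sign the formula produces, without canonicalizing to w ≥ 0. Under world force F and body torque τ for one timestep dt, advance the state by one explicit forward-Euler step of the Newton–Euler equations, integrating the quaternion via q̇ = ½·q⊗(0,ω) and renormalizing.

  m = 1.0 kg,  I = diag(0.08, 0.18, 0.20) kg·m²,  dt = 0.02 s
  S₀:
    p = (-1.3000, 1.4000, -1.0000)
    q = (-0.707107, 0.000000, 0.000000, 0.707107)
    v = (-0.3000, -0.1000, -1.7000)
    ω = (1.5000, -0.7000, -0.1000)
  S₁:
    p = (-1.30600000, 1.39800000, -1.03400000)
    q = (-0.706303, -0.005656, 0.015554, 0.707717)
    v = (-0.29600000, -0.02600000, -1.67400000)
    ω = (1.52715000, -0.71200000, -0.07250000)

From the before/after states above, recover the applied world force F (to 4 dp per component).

Δv = v₁−v₀ = (0.00400000, 0.07400000, 0.02600000)
m·(v₁−v₀)/dt = (0.2000, 3.7000, 1.3000)

F = (0.2000, 3.7000, 1.3000)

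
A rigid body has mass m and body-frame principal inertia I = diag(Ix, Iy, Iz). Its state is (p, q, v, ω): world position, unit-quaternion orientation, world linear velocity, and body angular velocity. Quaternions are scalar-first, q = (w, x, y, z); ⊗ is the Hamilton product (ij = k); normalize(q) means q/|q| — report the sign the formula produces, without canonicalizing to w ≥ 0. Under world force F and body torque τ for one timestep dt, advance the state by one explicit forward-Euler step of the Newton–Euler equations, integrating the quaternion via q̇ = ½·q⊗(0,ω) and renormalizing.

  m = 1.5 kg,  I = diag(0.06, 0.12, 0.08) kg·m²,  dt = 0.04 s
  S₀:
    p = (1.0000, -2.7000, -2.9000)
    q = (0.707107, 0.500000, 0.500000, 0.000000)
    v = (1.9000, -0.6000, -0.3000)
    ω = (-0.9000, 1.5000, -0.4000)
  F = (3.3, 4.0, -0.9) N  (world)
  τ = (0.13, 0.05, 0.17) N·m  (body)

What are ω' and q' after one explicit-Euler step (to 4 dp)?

gyro term ω×Iω = (0.0240, -0.0072, -0.0810)
angular accel α = (1.7667, 0.4767, 3.1375)
ω + α·dt = (-0.8293, 1.5191, -0.2745)
Hamilton product q⊗(0,ω) = (-0.3000000, -0.8363963, 1.2606605, 0.9171572)
q + ½dt·q⊗(0,ω), renormalized = (0.7007, 0.4830, 0.5249, 0.0183)

ω' = (-0.8293, 1.5191, -0.2745)
q' = (0.7007, 0.4830, 0.5249, 0.0183)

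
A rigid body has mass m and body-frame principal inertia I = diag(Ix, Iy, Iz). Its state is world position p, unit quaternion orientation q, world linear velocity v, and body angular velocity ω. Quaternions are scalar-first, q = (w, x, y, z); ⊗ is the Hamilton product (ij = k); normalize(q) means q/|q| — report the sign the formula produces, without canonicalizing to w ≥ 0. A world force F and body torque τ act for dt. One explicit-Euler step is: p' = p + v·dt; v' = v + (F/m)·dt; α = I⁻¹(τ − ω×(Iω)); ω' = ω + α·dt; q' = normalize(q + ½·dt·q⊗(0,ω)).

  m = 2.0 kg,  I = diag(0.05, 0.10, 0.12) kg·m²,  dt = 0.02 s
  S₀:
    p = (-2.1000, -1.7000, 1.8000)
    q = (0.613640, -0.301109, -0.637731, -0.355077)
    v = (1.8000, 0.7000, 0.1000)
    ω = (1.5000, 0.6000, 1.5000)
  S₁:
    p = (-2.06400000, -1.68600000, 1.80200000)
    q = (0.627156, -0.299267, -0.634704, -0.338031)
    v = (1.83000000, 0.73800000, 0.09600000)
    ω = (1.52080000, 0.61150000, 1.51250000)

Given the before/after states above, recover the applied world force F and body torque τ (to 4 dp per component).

Δv = v₁−v₀ = (0.03000000, 0.03800000, -0.00400000)
applied force F = (3.0000, 3.8000, -0.4000)
ω₁ − ω₀ = (0.02080000, 0.01150000, 0.01250000)
applied torque τ = (0.0700, -0.1000, 0.1200)

F = (3.0000, 3.8000, -0.4000)
τ = (0.0700, -0.1000, 0.1200)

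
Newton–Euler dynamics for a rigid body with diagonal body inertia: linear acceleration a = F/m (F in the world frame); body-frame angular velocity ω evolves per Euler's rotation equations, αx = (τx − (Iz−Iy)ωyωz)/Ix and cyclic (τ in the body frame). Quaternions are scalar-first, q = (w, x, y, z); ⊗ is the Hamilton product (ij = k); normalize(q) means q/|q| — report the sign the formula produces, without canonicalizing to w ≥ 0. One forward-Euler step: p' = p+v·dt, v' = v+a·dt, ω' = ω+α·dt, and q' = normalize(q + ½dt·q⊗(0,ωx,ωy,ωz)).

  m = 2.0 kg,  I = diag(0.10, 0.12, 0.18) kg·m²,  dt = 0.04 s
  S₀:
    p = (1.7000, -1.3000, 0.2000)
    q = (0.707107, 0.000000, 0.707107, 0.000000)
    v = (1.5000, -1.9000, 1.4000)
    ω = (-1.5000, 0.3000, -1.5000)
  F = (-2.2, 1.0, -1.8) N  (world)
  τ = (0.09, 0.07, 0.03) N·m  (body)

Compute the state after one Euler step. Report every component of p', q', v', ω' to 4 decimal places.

p' = (1.7600, -1.3760, 0.2560)
q' = (0.7022, -0.0424, 0.7107, 0.0000)
v' = (1.4560, -1.8800, 1.3640)
ω' = (-1.4532, 0.3833, -1.4913)

angular accel α = (1.1700, 2.0833, 0.2167)
new body rate ω' = (-1.4532, 0.3833, -1.4913)
Hamilton product q⊗(0,ω) = (-0.2121321, -2.1213210, 0.2121321, 0.0000000)
q + ½dt·q⊗(0,ω), renormalized = (0.7022, -0.0424, 0.7107, 0.0000)
linear accel F/m = (-1.1000, 0.5000, -0.9000)
p + v·dt = (1.7600, -1.3760, 0.2560)
v' = v + a·dt = (1.4560, -1.8800, 1.3640)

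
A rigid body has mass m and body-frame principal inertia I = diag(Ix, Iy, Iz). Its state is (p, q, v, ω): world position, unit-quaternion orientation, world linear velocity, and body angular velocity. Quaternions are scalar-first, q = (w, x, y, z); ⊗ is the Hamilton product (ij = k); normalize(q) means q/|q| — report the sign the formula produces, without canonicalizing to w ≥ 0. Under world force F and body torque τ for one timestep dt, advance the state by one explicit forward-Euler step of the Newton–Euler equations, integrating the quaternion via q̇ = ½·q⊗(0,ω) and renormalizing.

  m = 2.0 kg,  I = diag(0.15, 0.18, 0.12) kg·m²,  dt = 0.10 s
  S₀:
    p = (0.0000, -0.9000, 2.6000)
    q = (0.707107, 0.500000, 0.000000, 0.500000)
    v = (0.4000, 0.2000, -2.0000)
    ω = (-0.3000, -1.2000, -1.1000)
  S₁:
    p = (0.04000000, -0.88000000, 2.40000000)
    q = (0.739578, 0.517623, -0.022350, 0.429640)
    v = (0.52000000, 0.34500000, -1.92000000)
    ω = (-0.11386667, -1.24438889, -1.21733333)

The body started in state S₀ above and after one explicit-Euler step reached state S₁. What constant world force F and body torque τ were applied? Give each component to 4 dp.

rate change Δω = (0.18613333, -0.04438889, -0.11733333)
precession coupling = (-0.0792, 0.0099, 0.0108)
τ = I·(Δω/dt) + ω₀×(Iω₀) = (0.2000, -0.0700, -0.1300)
Δv = v₁−v₀ = (0.12000000, 0.14500000, 0.08000000)
m·(v₁−v₀)/dt = (2.4000, 2.9000, 1.6000)

F = (2.4000, 2.9000, 1.6000)
τ = (0.2000, -0.0700, -0.1300)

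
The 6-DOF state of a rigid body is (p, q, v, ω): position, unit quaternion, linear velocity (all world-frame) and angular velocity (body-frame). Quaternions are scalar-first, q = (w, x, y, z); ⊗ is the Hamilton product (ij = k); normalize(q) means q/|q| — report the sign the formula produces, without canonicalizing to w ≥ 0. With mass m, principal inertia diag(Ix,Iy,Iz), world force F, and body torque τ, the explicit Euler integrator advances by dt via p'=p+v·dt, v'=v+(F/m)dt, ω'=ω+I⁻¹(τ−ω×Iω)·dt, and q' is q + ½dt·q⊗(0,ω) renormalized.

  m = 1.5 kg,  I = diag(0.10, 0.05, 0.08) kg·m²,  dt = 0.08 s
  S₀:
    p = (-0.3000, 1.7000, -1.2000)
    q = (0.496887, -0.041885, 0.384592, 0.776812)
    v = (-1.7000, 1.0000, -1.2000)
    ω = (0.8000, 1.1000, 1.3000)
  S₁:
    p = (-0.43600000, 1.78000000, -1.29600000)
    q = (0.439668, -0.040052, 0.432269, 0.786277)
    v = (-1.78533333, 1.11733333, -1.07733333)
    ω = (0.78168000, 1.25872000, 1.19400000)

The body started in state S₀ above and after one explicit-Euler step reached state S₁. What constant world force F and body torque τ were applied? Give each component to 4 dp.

Δω = ω₁−ω₀ = (-0.01832000, 0.15872000, -0.10600000)
τ = I·(Δω/dt) + ω₀×(Iω₀) = (0.0200, 0.1200, -0.1500)
Δv = v₁−v₀ = (-0.08533333, 0.11733333, 0.12266667)
applied force F = (-1.6000, 2.2000, 2.3000)

F = (-1.6000, 2.2000, 2.3000)
τ = (0.0200, 0.1200, -0.1500)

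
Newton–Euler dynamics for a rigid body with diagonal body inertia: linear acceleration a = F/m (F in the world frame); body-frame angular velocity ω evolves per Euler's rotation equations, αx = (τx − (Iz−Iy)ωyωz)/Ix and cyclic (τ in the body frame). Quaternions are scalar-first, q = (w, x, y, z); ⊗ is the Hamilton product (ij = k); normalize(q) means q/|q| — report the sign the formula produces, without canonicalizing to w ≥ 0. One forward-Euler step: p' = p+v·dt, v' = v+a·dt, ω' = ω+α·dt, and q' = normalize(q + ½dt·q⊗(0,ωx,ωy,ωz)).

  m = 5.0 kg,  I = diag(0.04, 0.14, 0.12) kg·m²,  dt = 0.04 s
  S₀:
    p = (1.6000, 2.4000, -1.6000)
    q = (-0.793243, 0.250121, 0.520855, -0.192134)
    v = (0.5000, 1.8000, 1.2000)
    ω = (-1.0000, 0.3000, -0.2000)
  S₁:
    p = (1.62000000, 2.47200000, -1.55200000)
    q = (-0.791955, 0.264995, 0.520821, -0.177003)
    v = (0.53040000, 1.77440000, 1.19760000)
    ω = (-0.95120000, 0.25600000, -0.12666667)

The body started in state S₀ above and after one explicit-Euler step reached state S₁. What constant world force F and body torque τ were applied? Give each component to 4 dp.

ω₁ − ω₀ = (0.04880000, -0.04400000, 0.07333333)
precession coupling = (0.0012, -0.0160, -0.0300)
applied torque τ = (0.0500, -0.1700, 0.1900)
velocity change Δv = (0.03040000, -0.02560000, -0.00240000)
F = m·Δv/dt = (3.8000, -3.2000, -0.3000)

F = (3.8000, -3.2000, -0.3000)
τ = (0.0500, -0.1700, 0.1900)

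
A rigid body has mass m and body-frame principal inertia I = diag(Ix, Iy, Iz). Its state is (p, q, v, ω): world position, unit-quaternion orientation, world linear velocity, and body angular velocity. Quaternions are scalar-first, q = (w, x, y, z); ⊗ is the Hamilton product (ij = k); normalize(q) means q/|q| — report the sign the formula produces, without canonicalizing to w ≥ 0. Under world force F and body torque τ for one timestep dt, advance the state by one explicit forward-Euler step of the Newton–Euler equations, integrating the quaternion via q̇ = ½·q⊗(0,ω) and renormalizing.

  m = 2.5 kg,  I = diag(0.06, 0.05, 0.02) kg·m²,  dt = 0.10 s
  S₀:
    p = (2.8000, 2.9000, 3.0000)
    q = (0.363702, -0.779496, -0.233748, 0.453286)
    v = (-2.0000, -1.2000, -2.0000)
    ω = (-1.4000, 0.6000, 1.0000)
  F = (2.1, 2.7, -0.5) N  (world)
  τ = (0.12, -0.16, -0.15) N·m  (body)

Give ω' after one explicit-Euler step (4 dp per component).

gyro term ω×Iω = (-0.0180, -0.0560, 0.0084)
angular accel α = (2.3000, -2.0800, -7.9200)
new body rate ω' = (-1.1700, 0.3920, 0.2080)

ω' = (-1.1700, 0.3920, 0.2080)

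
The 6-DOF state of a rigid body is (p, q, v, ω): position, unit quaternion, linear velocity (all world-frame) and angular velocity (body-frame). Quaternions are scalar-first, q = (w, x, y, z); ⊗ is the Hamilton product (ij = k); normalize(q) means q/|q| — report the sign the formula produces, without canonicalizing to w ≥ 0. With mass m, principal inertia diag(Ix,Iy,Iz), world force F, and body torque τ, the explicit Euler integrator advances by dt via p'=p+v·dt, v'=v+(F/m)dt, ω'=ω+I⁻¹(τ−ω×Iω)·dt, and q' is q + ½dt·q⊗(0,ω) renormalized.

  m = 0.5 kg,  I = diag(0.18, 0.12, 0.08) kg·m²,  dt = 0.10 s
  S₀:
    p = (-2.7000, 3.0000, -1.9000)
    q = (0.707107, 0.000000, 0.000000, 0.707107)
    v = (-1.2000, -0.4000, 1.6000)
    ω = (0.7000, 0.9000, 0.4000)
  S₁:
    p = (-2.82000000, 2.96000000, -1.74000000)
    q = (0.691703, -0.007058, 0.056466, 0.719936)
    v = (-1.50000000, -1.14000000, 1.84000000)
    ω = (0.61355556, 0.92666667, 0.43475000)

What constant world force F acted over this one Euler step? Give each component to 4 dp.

F = (-1.5000, -3.7000, 1.2000)

velocity change Δv = (-0.30000000, -0.74000000, 0.24000000)
m·(v₁−v₀)/dt = (-1.5000, -3.7000, 1.2000)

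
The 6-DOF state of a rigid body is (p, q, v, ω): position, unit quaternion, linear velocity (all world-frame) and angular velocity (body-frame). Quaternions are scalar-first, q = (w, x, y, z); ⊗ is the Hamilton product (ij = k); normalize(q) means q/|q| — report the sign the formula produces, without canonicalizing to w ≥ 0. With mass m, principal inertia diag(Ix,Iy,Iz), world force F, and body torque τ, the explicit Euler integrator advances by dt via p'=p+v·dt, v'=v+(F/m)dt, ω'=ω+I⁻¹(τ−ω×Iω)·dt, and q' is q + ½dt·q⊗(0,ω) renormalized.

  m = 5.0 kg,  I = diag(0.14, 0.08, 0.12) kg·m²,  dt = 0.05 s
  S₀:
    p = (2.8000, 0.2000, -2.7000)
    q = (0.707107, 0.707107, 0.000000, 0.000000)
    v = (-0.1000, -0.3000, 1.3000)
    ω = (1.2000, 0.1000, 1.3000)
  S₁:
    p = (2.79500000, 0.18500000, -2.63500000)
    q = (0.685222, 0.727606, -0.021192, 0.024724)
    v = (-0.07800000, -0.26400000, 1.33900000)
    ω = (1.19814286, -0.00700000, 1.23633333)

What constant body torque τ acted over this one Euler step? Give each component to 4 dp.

ω₁ − ω₀ = (-0.00185714, -0.10700000, -0.06366667)
ω₀×(Iω₀) = (0.0052, 0.0312, -0.0072)
I·α + gyro = (0.0000, -0.1400, -0.1600)

τ = (0.0000, -0.1400, -0.1600)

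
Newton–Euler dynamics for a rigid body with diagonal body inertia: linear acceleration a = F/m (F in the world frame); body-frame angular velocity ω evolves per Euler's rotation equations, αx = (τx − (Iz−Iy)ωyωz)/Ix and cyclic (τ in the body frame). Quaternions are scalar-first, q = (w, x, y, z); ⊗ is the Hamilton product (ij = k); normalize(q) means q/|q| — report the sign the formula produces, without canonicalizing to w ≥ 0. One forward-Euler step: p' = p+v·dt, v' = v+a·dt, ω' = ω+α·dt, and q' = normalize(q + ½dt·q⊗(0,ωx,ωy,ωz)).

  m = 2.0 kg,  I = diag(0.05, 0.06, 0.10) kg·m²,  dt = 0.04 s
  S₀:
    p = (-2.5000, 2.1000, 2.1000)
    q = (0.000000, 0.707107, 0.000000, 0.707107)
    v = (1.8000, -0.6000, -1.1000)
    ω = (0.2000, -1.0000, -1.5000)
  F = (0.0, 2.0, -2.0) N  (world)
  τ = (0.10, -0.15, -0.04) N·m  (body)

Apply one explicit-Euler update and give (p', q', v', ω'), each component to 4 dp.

p' = (-2.4280, 2.0760, 2.0560)
q' = (0.0184, 0.7208, 0.0240, 0.6925)
v' = (1.8000, -0.5600, -1.1400)
ω' = (0.2320, -1.1100, -1.5152)

p + v·dt = (-2.4280, 2.0760, 2.0560)
v + (F/m)dt = (1.8000, -0.5600, -1.1400)
gyro term ω×Iω = (0.0600, 0.0150, -0.0020)
(τ − ω×Iω)/I = (0.8000, -2.7500, -0.3800)
new body rate ω' = (0.2320, -1.1100, -1.5152)
q⊗(0,ω) = (0.9192391, 0.7071070, 1.2020819, -0.7071070)
q' = normalize(q + ½dt·q⊗(0,ω)) = (0.0184, 0.7208, 0.0240, 0.6925)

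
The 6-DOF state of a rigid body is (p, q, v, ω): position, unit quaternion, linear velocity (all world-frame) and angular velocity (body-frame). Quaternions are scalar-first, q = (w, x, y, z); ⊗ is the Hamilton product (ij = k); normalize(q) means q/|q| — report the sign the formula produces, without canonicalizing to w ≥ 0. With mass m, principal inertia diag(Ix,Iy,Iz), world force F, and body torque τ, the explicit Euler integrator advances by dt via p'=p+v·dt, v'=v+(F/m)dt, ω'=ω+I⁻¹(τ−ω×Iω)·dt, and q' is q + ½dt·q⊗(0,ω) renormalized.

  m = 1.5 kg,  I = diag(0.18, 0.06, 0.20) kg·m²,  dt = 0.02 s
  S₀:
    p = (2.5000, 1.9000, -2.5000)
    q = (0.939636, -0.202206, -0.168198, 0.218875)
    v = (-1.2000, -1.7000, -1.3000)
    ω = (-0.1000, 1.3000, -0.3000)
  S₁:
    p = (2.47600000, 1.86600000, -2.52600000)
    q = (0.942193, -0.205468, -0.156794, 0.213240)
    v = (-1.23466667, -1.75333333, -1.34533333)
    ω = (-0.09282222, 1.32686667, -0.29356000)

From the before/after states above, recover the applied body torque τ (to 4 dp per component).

τ = (0.0100, 0.0800, 0.0800)

Δω = ω₁−ω₀ = (0.00717778, 0.02686667, 0.00644000)
ω₀×(Iω₀) = (-0.0546, -0.0006, 0.0156)
τ = I·(Δω/dt) + ω₀×(Iω₀) = (0.0100, 0.0800, 0.0800)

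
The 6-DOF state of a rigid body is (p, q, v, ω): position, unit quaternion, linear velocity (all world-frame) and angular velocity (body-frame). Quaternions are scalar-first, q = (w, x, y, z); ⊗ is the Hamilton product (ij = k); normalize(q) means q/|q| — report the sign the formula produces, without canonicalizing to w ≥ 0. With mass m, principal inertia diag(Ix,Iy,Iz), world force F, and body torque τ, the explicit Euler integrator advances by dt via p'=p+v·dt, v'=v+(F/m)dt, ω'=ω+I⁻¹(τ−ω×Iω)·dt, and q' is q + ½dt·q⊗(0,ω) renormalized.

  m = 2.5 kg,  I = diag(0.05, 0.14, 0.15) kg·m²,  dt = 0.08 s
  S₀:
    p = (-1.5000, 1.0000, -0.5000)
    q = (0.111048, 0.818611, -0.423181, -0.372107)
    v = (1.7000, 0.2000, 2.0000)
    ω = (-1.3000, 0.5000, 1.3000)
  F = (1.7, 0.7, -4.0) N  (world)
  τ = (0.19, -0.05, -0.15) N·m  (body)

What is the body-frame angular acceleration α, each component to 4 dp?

α = (3.6700, -1.5643, -0.6100)

ω×(Iω) gyroscopic = (0.0065, 0.1690, -0.0585)
α = I⁻¹(τ − ω×Iω) = (3.6700, -1.5643, -0.6100)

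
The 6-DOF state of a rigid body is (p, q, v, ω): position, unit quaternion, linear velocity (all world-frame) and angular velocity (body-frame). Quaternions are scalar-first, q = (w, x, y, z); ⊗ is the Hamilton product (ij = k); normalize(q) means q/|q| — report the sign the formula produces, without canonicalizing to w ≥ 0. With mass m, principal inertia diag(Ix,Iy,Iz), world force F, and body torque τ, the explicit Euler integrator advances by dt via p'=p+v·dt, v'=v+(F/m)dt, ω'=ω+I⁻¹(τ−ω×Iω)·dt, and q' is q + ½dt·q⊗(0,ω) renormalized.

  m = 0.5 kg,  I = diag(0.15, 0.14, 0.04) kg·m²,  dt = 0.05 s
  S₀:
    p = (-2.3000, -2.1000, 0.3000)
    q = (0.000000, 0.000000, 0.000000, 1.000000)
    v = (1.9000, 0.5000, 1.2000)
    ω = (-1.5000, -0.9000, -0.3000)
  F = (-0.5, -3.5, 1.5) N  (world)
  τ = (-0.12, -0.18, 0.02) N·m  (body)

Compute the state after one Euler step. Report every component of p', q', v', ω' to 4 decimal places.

angular accel α = (-0.6200, -1.6393, 0.8375)
new body rate ω' = (-1.5310, -0.9820, -0.2581)
2q̇ = q⊗(0,ω) = (0.3000000, 0.9000000, -1.5000000, 0.0000000)
q + ½dt·q⊗(0,ω), renormalized = (0.0075, 0.0225, -0.0375, 0.9990)
linear accel F/m = (-1.0000, -7.0000, 3.0000)
p + v·dt = (-2.2050, -2.0750, 0.3600)
new velocity v' = (1.8500, 0.1500, 1.3500)

p' = (-2.2050, -2.0750, 0.3600)
q' = (0.0075, 0.0225, -0.0375, 0.9990)
v' = (1.8500, 0.1500, 1.3500)
ω' = (-1.5310, -0.9820, -0.2581)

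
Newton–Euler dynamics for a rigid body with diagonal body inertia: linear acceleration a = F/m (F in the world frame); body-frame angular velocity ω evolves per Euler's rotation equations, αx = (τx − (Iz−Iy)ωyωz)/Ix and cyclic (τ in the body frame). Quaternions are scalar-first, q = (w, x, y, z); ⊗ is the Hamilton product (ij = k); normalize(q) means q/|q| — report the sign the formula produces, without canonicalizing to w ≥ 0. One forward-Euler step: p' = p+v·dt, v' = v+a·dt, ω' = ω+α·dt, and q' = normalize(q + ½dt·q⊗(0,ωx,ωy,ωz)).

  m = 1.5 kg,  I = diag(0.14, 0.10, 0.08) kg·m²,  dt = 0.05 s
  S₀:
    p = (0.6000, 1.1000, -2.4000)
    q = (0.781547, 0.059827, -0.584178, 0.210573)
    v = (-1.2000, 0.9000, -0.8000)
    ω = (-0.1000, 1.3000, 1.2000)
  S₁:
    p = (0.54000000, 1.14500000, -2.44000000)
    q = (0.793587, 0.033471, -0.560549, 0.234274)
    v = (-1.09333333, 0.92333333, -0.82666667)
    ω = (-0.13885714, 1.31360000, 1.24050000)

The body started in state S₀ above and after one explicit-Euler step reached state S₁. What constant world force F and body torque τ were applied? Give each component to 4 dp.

F = (3.2000, 0.7000, -0.8000)
τ = (-0.1400, 0.0200, 0.0700)

ω₁ − ω₀ = (-0.03885714, 0.01360000, 0.04050000)
precession coupling = (-0.0312, -0.0072, 0.0052)
I·α + gyro = (-0.1400, 0.0200, 0.0700)
velocity change Δv = (0.10666667, 0.02333333, -0.02666667)
applied force F = (3.2000, 0.7000, -0.8000)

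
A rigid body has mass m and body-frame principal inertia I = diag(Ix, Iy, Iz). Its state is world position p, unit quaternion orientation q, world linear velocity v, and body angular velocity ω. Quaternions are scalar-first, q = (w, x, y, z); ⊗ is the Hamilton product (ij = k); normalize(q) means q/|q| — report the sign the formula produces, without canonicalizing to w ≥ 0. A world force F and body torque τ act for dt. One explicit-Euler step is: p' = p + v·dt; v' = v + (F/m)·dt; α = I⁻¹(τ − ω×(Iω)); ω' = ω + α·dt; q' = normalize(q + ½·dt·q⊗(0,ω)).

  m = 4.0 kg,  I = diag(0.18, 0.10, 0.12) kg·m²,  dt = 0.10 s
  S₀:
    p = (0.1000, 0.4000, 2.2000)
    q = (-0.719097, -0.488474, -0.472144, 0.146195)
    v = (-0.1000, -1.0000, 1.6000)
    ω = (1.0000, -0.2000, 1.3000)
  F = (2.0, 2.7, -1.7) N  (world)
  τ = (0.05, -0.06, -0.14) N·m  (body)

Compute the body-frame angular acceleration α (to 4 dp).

precession coupling ω×(Iω) = (-0.0052, 0.0780, 0.0160)
α = I⁻¹(τ − ω×Iω) = (0.3067, -1.3800, -1.3000)

α = (0.3067, -1.3800, -1.3000)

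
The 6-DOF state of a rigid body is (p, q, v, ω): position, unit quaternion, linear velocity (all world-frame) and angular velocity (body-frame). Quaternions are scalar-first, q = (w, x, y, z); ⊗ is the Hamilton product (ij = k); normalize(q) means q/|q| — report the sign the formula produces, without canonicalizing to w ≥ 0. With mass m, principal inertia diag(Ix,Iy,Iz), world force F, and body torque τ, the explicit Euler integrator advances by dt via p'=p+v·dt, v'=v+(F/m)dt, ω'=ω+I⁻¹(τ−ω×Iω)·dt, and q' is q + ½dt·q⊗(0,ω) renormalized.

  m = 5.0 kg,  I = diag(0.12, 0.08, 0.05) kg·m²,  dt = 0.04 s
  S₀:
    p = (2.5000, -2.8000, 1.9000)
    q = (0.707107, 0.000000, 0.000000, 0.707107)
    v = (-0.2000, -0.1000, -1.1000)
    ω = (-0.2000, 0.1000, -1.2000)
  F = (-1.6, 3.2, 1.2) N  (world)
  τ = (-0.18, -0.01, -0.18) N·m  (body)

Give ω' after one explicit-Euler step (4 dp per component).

α = I⁻¹(τ − ω×Iω) = (-1.5300, -0.3350, -3.6160)
ω' = ω + α·dt = (-0.2612, 0.0866, -1.3446)

ω' = (-0.2612, 0.0866, -1.3446)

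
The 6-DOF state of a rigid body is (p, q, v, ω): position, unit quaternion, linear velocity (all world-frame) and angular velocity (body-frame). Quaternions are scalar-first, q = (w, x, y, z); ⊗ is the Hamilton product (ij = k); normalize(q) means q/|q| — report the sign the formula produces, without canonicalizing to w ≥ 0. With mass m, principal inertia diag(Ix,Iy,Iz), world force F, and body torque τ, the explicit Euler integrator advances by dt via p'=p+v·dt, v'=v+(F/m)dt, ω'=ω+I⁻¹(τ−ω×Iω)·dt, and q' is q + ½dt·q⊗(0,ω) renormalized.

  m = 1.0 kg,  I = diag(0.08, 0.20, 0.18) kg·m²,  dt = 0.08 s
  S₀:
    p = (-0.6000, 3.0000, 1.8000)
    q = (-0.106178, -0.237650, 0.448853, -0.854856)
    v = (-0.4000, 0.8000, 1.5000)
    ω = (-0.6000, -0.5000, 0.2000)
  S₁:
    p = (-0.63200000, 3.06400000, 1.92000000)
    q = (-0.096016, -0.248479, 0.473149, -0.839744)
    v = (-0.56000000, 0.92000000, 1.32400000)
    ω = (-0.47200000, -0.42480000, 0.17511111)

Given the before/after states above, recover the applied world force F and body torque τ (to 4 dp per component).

Δω = ω₁−ω₀ = (0.12800000, 0.07520000, -0.02488889)
I·α + gyro = (0.1300, 0.2000, -0.0200)
v₁ − v₀ = (-0.16000000, 0.12000000, -0.17600000)
applied force F = (-2.0000, 1.5000, -2.2000)

F = (-2.0000, 1.5000, -2.2000)
τ = (0.1300, 0.2000, -0.0200)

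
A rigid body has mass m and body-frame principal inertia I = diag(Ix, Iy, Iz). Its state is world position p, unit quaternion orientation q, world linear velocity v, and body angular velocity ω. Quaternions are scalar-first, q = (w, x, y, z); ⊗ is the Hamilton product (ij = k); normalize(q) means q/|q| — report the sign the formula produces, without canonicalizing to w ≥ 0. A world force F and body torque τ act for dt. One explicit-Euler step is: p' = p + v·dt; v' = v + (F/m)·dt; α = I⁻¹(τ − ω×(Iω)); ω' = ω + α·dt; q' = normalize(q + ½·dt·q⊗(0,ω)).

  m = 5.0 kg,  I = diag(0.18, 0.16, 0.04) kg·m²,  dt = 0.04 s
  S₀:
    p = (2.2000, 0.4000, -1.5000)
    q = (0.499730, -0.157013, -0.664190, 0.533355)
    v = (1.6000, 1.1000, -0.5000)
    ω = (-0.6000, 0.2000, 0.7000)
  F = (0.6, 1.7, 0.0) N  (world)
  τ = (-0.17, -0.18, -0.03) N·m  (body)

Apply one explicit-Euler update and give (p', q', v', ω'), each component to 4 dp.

linear accel F/m = (0.1200, 0.3400, 0.0000)
p' = p + v·dt = (2.2640, 0.4440, -1.5200)
v' = v + a·dt = (1.6048, 1.1136, -0.5000)
α = I⁻¹(τ − ω×Iω) = (-0.8511, -0.7575, -0.8100)
ω' = ω + α·dt = (-0.6340, 0.1697, 0.6676)
2q̇ = q⊗(0,ω) = (-0.3347183, -0.8714420, -0.1101579, -0.0801056)
q' = normalize(q + ½dt·q⊗(0,ω)) = (0.4929, -0.1744, -0.6663, 0.5317)

p' = (2.2640, 0.4440, -1.5200)
q' = (0.4929, -0.1744, -0.6663, 0.5317)
v' = (1.6048, 1.1136, -0.5000)
ω' = (-0.6340, 0.1697, 0.6676)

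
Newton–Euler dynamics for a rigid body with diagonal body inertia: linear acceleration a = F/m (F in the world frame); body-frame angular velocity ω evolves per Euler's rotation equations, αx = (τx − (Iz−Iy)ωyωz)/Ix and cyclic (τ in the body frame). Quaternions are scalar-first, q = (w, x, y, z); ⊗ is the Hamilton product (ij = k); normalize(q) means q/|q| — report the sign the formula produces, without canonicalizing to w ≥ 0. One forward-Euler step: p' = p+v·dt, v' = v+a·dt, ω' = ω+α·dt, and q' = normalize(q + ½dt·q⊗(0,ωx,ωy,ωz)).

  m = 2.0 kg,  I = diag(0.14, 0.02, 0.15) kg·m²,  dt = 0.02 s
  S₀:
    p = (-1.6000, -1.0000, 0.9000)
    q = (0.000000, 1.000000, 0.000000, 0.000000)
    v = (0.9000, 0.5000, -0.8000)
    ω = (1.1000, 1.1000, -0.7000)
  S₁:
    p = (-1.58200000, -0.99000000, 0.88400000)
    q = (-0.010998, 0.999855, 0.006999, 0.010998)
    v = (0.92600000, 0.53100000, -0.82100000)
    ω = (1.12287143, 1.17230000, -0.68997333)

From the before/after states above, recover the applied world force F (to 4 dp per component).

v₁ − v₀ = (0.02600000, 0.03100000, -0.02100000)
F = m·Δv/dt = (2.6000, 3.1000, -2.1000)

F = (2.6000, 3.1000, -2.1000)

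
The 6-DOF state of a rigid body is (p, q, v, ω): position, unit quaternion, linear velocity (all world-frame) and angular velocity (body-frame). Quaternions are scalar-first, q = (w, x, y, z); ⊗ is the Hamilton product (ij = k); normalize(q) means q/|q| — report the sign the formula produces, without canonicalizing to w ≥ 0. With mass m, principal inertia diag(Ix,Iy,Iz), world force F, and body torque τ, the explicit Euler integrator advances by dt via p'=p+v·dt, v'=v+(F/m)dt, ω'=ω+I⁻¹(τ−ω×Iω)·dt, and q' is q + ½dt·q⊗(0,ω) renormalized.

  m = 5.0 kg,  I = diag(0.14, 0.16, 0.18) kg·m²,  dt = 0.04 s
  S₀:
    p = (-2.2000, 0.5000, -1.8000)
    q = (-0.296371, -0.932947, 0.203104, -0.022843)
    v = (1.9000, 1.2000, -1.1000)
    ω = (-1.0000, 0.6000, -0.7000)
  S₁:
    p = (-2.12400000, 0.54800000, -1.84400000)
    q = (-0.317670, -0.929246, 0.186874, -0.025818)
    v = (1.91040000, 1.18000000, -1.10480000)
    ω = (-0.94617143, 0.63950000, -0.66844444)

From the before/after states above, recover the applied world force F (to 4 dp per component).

F = (1.3000, -2.5000, -0.6000)

velocity change Δv = (0.01040000, -0.02000000, -0.00480000)
m·(v₁−v₀)/dt = (1.3000, -2.5000, -0.6000)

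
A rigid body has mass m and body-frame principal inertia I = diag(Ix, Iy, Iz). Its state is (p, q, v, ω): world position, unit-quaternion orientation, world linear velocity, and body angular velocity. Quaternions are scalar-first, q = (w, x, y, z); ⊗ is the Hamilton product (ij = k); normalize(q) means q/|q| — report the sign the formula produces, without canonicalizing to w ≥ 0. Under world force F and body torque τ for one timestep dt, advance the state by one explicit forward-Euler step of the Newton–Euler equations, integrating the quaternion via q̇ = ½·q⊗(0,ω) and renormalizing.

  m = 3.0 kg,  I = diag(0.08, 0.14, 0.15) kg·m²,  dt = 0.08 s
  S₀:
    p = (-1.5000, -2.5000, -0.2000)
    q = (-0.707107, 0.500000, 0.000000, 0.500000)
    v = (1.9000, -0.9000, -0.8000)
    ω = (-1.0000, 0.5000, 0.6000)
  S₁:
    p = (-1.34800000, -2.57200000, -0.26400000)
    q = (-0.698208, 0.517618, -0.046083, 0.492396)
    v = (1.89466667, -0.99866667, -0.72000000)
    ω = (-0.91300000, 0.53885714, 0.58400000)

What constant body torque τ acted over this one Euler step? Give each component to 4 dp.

τ = (0.0900, 0.1100, -0.0600)

rate change Δω = (0.08700000, 0.03885714, -0.01600000)
τ = I·(Δω/dt) + ω₀×(Iω₀) = (0.0900, 0.1100, -0.0600)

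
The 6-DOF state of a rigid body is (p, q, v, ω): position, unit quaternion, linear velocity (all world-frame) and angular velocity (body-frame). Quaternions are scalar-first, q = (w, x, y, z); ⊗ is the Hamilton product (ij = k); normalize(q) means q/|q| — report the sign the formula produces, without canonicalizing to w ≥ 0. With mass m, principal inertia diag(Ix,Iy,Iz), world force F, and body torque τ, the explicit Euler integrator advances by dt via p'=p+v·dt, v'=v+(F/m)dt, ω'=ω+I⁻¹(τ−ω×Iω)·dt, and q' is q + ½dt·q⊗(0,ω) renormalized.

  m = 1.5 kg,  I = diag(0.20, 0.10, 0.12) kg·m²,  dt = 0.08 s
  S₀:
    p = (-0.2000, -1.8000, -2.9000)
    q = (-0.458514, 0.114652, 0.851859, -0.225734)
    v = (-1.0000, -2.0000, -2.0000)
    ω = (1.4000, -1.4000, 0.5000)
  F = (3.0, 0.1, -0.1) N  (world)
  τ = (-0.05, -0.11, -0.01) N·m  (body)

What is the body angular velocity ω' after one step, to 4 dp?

(τ − ω×Iω)/I = (-0.1800, -1.6600, -1.7167)
new body rate ω' = (1.3856, -1.5328, 0.3627)

ω' = (1.3856, -1.5328, 0.3627)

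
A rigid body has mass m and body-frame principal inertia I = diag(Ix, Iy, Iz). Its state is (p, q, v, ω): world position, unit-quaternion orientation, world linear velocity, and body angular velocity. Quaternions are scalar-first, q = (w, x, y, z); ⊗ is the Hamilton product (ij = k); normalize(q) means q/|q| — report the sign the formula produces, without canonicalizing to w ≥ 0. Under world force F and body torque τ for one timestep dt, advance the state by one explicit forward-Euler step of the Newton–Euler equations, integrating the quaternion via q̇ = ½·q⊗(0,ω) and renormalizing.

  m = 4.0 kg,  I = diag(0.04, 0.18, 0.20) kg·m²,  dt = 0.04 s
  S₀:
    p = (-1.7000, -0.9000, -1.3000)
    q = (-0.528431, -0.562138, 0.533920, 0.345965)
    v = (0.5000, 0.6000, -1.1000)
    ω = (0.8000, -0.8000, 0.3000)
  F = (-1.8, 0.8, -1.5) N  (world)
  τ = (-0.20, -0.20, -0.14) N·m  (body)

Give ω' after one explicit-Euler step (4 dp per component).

ω×(Iω) gyroscopic = (-0.0048, -0.0384, -0.0896)
(τ − ω×Iω)/I = (-4.8800, -0.8978, -0.2520)
new body rate ω' = (0.6048, -0.8359, 0.2899)

ω' = (0.6048, -0.8359, 0.2899)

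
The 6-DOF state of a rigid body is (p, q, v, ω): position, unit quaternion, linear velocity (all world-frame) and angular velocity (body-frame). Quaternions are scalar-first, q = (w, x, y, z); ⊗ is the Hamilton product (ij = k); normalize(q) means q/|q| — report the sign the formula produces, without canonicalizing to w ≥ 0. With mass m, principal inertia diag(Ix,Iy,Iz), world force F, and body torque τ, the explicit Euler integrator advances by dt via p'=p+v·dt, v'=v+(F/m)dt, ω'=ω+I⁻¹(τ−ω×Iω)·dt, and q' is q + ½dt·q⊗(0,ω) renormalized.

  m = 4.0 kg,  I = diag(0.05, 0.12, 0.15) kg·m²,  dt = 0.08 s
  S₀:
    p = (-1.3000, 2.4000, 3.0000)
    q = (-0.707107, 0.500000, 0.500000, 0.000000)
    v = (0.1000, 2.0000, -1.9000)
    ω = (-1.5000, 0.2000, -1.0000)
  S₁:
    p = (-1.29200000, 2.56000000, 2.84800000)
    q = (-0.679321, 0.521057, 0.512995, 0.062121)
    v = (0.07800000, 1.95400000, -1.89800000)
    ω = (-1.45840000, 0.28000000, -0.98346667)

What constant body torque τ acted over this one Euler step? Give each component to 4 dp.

τ = (0.0200, -0.0300, 0.0100)

Δω = ω₁−ω₀ = (0.04160000, 0.08000000, 0.01653333)
τ = I·(Δω/dt) + ω₀×(Iω₀) = (0.0200, -0.0300, 0.0100)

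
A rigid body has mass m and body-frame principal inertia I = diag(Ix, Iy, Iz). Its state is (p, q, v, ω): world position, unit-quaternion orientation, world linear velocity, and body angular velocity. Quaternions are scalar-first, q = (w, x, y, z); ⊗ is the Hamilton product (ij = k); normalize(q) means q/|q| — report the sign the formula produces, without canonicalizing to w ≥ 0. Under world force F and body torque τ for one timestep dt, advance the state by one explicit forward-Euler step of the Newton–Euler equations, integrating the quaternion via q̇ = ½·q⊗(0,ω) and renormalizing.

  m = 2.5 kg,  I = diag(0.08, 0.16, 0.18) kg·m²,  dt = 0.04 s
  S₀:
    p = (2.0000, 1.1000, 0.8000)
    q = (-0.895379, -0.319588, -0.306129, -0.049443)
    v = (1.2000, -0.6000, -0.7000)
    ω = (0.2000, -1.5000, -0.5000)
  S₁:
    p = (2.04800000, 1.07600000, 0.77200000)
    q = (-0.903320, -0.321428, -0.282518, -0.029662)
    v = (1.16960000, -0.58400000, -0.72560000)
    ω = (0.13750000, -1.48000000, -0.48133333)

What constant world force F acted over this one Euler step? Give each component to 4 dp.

v₁ − v₀ = (-0.03040000, 0.01600000, -0.02560000)
F = m·Δv/dt = (-1.9000, 1.0000, -1.6000)

F = (-1.9000, 1.0000, -1.6000)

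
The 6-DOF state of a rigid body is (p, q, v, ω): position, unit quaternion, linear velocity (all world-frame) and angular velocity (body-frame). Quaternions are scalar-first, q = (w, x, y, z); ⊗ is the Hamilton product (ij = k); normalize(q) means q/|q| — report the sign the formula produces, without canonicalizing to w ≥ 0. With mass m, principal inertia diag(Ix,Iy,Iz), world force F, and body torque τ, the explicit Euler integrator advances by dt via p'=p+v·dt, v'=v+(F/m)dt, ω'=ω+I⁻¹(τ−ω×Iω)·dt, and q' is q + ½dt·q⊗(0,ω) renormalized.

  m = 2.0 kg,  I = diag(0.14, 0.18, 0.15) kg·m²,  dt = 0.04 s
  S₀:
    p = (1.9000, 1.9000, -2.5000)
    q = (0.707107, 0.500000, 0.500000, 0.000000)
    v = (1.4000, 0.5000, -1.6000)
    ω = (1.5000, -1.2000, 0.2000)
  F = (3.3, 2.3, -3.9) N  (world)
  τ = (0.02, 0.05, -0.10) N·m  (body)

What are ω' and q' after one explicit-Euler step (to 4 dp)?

gyro term ω×Iω = (0.0072, -0.0030, -0.0720)
α = I⁻¹(τ − ω×Iω) = (0.0914, 0.2944, -0.1867)
new body rate ω' = (1.5037, -1.1882, 0.1925)
q⊗(0,ω) = (-0.1500000, 1.1606605, -0.9485284, -1.2085786)
q' = normalize(q + ½dt·q⊗(0,ω)) = (0.7036, 0.5228, 0.4807, -0.0242)

ω' = (1.5037, -1.1882, 0.1925)
q' = (0.7036, 0.5228, 0.4807, -0.0242)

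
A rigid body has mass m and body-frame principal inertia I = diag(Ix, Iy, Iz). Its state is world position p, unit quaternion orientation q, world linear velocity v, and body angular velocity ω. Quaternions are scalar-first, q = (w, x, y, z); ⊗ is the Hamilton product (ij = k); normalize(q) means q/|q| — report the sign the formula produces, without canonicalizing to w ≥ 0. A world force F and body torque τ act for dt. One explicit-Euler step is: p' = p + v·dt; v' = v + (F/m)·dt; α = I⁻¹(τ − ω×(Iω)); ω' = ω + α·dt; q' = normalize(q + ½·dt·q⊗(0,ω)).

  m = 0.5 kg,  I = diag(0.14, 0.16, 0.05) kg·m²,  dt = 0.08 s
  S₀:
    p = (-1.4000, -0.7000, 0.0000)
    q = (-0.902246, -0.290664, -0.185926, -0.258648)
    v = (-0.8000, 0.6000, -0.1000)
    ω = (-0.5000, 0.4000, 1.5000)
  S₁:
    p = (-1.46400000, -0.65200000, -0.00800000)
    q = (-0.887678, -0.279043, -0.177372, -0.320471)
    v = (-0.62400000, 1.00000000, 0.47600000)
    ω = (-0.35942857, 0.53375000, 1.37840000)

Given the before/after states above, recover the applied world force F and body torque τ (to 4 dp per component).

v₁ − v₀ = (0.17600000, 0.40000000, 0.57600000)
applied force F = (1.1000, 2.5000, 3.6000)
ω₁ − ω₀ = (0.14057143, 0.13375000, -0.12160000)
I·α + gyro = (0.1800, 0.2000, -0.0800)

F = (1.1000, 2.5000, 3.6000)
τ = (0.1800, 0.2000, -0.0800)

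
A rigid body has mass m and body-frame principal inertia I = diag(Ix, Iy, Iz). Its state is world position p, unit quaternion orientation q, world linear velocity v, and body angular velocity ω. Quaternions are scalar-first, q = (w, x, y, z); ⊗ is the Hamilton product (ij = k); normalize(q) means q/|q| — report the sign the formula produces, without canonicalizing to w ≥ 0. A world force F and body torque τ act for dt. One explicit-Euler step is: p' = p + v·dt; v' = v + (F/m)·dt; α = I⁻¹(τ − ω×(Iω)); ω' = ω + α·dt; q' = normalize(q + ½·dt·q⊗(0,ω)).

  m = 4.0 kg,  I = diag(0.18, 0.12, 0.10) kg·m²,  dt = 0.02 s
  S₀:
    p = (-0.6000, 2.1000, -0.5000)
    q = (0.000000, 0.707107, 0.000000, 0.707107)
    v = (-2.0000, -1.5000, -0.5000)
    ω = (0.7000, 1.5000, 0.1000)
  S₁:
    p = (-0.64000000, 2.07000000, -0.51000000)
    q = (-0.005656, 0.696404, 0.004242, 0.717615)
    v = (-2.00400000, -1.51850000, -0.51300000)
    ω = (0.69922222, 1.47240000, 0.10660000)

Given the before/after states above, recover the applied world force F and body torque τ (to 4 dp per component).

F = (-0.8000, -3.7000, -2.6000)
τ = (-0.0100, -0.1600, -0.0300)

v₁ − v₀ = (-0.00400000, -0.01850000, -0.01300000)
F = m·Δv/dt = (-0.8000, -3.7000, -2.6000)
ω₁ − ω₀ = (-0.00077778, -0.02760000, 0.00660000)
precession coupling = (-0.0030, 0.0056, -0.0630)
I·α + gyro = (-0.0100, -0.1600, -0.0300)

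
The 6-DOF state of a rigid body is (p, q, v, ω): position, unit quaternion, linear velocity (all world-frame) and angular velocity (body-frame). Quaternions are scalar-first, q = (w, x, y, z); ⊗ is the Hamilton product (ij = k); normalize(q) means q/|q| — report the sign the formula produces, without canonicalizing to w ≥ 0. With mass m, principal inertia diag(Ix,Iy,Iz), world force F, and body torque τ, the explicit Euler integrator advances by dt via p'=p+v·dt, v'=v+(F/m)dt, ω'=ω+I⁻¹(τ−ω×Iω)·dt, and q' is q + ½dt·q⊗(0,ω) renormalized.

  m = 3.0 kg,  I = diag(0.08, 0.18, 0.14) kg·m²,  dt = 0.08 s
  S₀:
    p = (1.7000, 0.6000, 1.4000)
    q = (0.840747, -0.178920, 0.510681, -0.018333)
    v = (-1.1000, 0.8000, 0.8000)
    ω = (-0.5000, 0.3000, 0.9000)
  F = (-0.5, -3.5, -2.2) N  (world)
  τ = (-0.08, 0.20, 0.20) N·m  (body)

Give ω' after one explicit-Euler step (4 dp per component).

ω' = (-0.5692, 0.3769, 1.0229)

(τ − ω×Iω)/I = (-0.8650, 0.9611, 1.5357)
ω' = ω + α·dt = (-0.5692, 0.3769, 1.0229)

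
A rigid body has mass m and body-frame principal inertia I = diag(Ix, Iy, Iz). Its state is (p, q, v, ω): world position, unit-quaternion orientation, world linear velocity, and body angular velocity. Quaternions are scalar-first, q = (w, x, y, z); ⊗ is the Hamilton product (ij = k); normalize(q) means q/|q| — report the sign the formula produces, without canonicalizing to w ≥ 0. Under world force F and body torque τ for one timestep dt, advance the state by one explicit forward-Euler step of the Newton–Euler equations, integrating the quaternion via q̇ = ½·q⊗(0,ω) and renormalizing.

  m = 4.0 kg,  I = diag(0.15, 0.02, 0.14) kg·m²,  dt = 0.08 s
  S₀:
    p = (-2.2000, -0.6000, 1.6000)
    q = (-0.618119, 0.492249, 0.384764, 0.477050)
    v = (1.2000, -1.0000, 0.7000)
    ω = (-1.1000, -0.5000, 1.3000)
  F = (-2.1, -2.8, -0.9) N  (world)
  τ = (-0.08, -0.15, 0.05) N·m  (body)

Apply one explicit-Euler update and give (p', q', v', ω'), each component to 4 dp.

p' = (-2.1040, -0.6800, 1.6560)
q' = (-0.6120, 0.5476, 0.3497, 0.4509)
v' = (1.1580, -1.0560, 0.6820)
ω' = (-1.1011, -1.0428, 1.3694)

(τ − ω×Iω)/I = (-0.0133, -6.7850, 0.8679)
ω + α·dt = (-1.1011, -1.0428, 1.3694)
Hamilton product q⊗(0,ω) = (0.1136909, 1.4186491, -0.8556192, -0.6264388)
updated quaternion q' = (-0.6120, 0.5476, 0.3497, 0.4509)
p + v·dt = (-2.1040, -0.6800, 1.6560)
v' = v + a·dt = (1.1580, -1.0560, 0.6820)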